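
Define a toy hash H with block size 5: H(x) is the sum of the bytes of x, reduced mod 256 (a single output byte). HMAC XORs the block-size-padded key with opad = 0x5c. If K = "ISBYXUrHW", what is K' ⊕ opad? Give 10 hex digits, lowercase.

a95c5c5c5c

Key "ISBYXUrHW" = 49 53 42 59 58 55 72 48 57 is 9 bytes > B = 5, so hash it first: H(key) = f5, then zero-pad to 5 bytes: K' = f5 00 00 00 00.
XOR each byte with 0x5c: f5⊕5c=a9, 00⊕5c=5c, 00⊕5c=5c, 00⊕5c=5c, 00⊕5c=5c.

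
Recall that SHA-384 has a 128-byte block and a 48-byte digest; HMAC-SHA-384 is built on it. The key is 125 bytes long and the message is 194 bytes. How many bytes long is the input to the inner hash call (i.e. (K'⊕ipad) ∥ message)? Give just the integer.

Key is 125 ≤ 128 bytes, zero-padded: |K'| = 128.
Inner input = (K'⊕ipad) ∥ m → 128 + 194 = 322 bytes.

322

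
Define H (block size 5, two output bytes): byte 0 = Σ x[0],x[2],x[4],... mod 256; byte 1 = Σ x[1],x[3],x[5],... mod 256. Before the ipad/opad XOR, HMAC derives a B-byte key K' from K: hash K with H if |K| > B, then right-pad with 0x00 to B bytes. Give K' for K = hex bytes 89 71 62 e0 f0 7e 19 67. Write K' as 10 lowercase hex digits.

f436000000

|K| = 8 > B = 5, so first hash the key.
H(K): even-index sum = 500 mod 256 = 244; odd-index sum = 566 mod 256 = 54 → f4 36.
Zero-pad H(K) = f4 36 to 5 bytes: K' = f4 36 00 00 00.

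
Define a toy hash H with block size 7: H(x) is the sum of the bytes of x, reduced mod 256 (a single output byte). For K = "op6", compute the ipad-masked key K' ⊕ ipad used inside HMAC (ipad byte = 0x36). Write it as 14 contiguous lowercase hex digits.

Key "op6" = 6f 70 36 is 3 bytes ≤ B = 7; zero-pad to 7 bytes: K' = 6f 70 36 00 00 00 00.
XOR each byte with 0x36: 6f⊕36=59, 70⊕36=46, 36⊕36=00, 00⊕36=36, 00⊕36=36, 00⊕36=36, 00⊕36=36.

59460036363636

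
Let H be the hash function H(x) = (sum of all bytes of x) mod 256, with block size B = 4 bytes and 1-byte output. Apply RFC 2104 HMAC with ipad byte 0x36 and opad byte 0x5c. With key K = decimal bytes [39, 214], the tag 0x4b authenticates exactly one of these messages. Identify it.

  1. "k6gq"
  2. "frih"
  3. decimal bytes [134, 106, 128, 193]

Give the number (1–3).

Key decimal bytes [39, 214] = 27 d6 is 2 bytes ≤ B = 4; zero-pad to 4 bytes: K' = 27 d6 00 00.
K' ⊕ ipad = 11 e0 36 36; K' ⊕ opad = 7b 8a 5c 5c.
m1: inner = H(11 e0 36 36 6b 36 67 71) = d6; tag = H(7b 8a 5c 5c d6) = 93
m2: inner = H(11 e0 36 36 66 72 69 68) = 06; tag = H(7b 8a 5c 5c 06) = c3
m3: inner = H(11 e0 36 36 86 6a 80 c1) = 8e; tag = H(7b 8a 5c 5c 8e) = 4b ← matches

3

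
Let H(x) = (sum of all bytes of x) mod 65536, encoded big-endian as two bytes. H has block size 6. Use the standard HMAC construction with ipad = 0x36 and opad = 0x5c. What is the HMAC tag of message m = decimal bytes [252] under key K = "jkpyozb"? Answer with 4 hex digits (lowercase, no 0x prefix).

026e

Key "jkpyozb" = 6a 6b 70 79 6f 7a 62 is 7 bytes > B = 6, so hash it first: H(key) = 03 09, then zero-pad to 6 bytes: K' = 03 09 00 00 00 00.
K' ⊕ ipad = 35 3f 36 36 36 36.  K' ⊕ opad = 5f 55 5c 5c 5c 5c.
Inner input = (K'⊕ipad) ∥ m = 35 3f 36 36 36 36 ∥ fc.
Inner hash: sum = 53+63+54+54+54+54+252 = 584 → 02 48.
Outer input = (K'⊕opad) ∥ inner = 5f 55 5c 5c 5c 5c ∥ 02 48.
Outer hash (tag): sum = 95+85+92+92+92+92+2+72 = 622 → 02 6e.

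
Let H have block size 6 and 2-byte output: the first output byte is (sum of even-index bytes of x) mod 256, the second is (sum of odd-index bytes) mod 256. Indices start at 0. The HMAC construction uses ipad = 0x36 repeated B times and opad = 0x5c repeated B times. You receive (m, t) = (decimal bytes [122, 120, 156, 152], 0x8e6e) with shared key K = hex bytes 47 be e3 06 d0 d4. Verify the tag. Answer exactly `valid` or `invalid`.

Key hex bytes 47 be e3 06 d0 d4 is exactly B = 6 bytes: K' = 47 be e3 06 d0 d4.
K' ⊕ ipad = 71 88 d5 30 e6 e2; K' ⊕ opad = 1b e2 bf 5a 8c 88.
Inner hash: even-index sum = 834 mod 256 = 66; odd-index sum = 682 mod 256 = 170 → 42 aa.
Outer hash (recomputed tag): even-index sum = 424 mod 256 = 168; odd-index sum = 622 mod 256 = 110 → a8 6e.
Recomputed tag = a86e; claimed = 8e6e → mismatch.

invalid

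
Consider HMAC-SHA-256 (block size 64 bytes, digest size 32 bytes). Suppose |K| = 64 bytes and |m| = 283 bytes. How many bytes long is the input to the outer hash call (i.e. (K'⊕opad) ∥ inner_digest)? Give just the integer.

Key is 64 ≤ 64 bytes, zero-padded: |K'| = 64.
Outer input = (K'⊕opad) ∥ H(inner) → 64 + 32 = 96 bytes.

96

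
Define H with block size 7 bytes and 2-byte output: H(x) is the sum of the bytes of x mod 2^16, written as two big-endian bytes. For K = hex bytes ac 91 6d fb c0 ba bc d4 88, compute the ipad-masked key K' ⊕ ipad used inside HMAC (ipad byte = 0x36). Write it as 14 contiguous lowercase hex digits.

30013636363636

Key hex bytes ac 91 6d fb c0 ba bc d4 88 is 9 bytes > B = 7, so hash it first: H(key) = 06 37, then zero-pad to 7 bytes: K' = 06 37 00 00 00 00 00.
XOR each byte with 0x36: 06⊕36=30, 37⊕36=01, 00⊕36=36, 00⊕36=36, 00⊕36=36, 00⊕36=36, 00⊕36=36.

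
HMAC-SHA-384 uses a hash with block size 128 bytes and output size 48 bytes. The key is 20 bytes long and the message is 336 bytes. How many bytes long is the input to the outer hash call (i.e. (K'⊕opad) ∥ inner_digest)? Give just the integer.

Key is 20 ≤ 128 bytes, zero-padded: |K'| = 128.
Outer input = (K'⊕opad) ∥ H(inner) → 128 + 48 = 176 bytes.

176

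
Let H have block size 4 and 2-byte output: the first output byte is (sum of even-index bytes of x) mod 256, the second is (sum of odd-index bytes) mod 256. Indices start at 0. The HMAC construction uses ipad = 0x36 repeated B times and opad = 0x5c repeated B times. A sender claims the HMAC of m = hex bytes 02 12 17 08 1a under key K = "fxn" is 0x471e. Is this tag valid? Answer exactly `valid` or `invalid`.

valid

Key "fxn" = 66 78 6e is 3 bytes ≤ B = 4; zero-pad to 4 bytes: K' = 66 78 6e 00.
K' ⊕ ipad = 50 4e 58 36; K' ⊕ opad = 3a 24 32 5c.
Inner hash: even-index sum = 219 mod 256 = 219; odd-index sum = 158 mod 256 = 158 → db 9e.
Outer hash (recomputed tag): even-index sum = 327 mod 256 = 71; odd-index sum = 286 mod 256 = 30 → 47 1e.
Recomputed tag = 471e; claimed = 471e → match.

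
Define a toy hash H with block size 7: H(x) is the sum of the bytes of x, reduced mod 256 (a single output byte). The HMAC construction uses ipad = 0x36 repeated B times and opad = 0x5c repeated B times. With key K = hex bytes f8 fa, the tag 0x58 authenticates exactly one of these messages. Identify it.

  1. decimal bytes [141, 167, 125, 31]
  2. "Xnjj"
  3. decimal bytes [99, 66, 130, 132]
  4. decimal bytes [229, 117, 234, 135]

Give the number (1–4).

Key hex bytes f8 fa is 2 bytes ≤ B = 7; zero-pad to 7 bytes: K' = f8 fa 00 00 00 00 00.
K' ⊕ ipad = ce cc 36 36 36 36 36; K' ⊕ opad = a4 a6 5c 5c 5c 5c 5c.
m1: inner = H(ce cc 36 36 36 36 36 8d a7 7d 1f) = 78; tag = H(a4 a6 5c 5c 5c 5c 5c 78) = 8e
m2: inner = H(ce cc 36 36 36 36 36 58 6e 6a 6a) = 42; tag = H(a4 a6 5c 5c 5c 5c 5c 42) = 58 ← matches
m3: inner = H(ce cc 36 36 36 36 36 63 42 82 84) = 53; tag = H(a4 a6 5c 5c 5c 5c 5c 53) = 69
m4: inner = H(ce cc 36 36 36 36 36 e5 75 ea 87) = 73; tag = H(a4 a6 5c 5c 5c 5c 5c 73) = 89

2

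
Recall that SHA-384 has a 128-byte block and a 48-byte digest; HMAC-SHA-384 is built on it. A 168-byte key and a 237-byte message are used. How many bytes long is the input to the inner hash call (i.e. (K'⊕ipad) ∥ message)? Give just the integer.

365

Key is 168 > 128 bytes, so it is hashed to 48 bytes then zero-padded to 128: |K'| = 128.
Inner input = (K'⊕ipad) ∥ m → 128 + 237 = 365 bytes.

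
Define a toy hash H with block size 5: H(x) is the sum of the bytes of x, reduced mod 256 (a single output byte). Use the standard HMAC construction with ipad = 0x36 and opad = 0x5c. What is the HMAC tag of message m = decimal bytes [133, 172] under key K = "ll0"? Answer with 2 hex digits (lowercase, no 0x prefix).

db

Key "ll0" = 6c 6c 30 is 3 bytes ≤ B = 5; zero-pad to 5 bytes: K' = 6c 6c 30 00 00.
K' ⊕ ipad = 5a 5a 06 36 36.  K' ⊕ opad = 30 30 6c 5c 5c.
Inner input = (K'⊕ipad) ∥ m = 5a 5a 06 36 36 ∥ 85 ac.
Inner hash: sum = 90+90+6+54+54+133+172 = 599; mod 256 = 87 → 57.
Outer input = (K'⊕opad) ∥ inner = 30 30 6c 5c 5c ∥ 57.
Outer hash (tag): sum = 48+48+108+92+92+87 = 475; mod 256 = 219 → db.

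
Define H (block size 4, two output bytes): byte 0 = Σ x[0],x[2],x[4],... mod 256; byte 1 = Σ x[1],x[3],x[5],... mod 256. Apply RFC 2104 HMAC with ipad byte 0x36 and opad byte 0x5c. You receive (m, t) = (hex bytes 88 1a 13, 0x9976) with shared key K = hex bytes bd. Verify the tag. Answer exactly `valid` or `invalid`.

Key hex bytes bd is 1 byte ≤ B = 4; zero-pad to 4 bytes: K' = bd 00 00 00.
K' ⊕ ipad = 8b 36 36 36; K' ⊕ opad = e1 5c 5c 5c.
Inner hash: even-index sum = 348 mod 256 = 92; odd-index sum = 134 mod 256 = 134 → 5c 86.
Outer hash (recomputed tag): even-index sum = 409 mod 256 = 153; odd-index sum = 318 mod 256 = 62 → 99 3e.
Recomputed tag = 993e; claimed = 9976 → mismatch.

invalid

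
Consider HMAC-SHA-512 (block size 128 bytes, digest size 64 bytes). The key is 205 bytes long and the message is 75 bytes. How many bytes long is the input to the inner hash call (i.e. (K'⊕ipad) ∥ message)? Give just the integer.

203

Key is 205 > 128 bytes, so it is hashed to 64 bytes then zero-padded to 128: |K'| = 128.
Inner input = (K'⊕ipad) ∥ m → 128 + 75 = 203 bytes.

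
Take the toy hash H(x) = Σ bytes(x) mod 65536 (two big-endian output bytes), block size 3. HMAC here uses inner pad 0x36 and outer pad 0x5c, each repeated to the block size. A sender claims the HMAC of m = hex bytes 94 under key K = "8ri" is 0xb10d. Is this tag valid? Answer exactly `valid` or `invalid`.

invalid

Key "8ri" = 38 72 69 is exactly B = 3 bytes: K' = 38 72 69.
K' ⊕ ipad = 0e 44 5f; K' ⊕ opad = 64 2e 35.
Inner hash: sum = 14+68+95+148 = 325 → 01 45.
Outer hash (recomputed tag): sum = 100+46+53+1+69 = 269 → 01 0d.
Recomputed tag = 010d; claimed = b10d → mismatch.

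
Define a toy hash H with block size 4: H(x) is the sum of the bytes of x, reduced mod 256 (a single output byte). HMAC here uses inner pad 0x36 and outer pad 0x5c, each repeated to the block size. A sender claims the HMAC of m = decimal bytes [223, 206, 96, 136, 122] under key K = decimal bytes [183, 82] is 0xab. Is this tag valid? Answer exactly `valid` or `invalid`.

invalid

Key decimal bytes [183, 82] = b7 52 is 2 bytes ≤ B = 4; zero-pad to 4 bytes: K' = b7 52 00 00.
K' ⊕ ipad = 81 64 36 36; K' ⊕ opad = eb 0e 5c 5c.
Inner hash: sum = 129+100+54+54+223+206+96+136+122 = 1120; mod 256 = 96 → 60.
Outer hash (recomputed tag): sum = 235+14+92+92+96 = 529; mod 256 = 17 → 11.
Recomputed tag = 11; claimed = ab → mismatch.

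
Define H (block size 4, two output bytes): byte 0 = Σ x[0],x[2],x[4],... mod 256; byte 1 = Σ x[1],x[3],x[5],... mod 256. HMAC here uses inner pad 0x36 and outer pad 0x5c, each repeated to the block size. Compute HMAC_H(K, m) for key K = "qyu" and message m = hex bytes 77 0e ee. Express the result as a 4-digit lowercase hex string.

4514

Key "qyu" = 71 79 75 is 3 bytes ≤ B = 4; zero-pad to 4 bytes: K' = 71 79 75 00.
K' ⊕ ipad = 47 4f 43 36.  K' ⊕ opad = 2d 25 29 5c.
Inner input = (K'⊕ipad) ∥ m = 47 4f 43 36 ∥ 77 0e ee.
Inner hash: even-index sum = 495 mod 256 = 239; odd-index sum = 147 mod 256 = 147 → ef 93.
Outer input = (K'⊕opad) ∥ inner = 2d 25 29 5c ∥ ef 93.
Outer hash (tag): even-index sum = 325 mod 256 = 69; odd-index sum = 276 mod 256 = 20 → 45 14.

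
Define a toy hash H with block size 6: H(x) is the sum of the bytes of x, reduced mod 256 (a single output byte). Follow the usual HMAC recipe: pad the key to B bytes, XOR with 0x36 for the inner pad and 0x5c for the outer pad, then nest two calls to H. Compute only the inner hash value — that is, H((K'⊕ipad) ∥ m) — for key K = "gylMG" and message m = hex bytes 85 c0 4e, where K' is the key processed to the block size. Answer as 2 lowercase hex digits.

af

Key "gylMG" = 67 79 6c 4d 47 is 5 bytes ≤ B = 6; zero-pad to 6 bytes: K' = 67 79 6c 4d 47 00.
K' ⊕ ipad = 51 4f 5a 7b 71 36.
Inner input = 51 4f 5a 7b 71 36 ∥ 85 c0 4e.
Inner hash: sum = 81+79+90+123+113+54+133+192+78 = 943; mod 256 = 175 → af.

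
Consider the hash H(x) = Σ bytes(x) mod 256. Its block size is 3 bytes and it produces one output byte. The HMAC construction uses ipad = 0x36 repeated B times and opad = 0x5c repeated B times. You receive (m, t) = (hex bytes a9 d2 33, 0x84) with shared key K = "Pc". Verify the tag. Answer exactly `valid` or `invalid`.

Key "Pc" = 50 63 is 2 bytes ≤ B = 3; zero-pad to 3 bytes: K' = 50 63 00.
K' ⊕ ipad = 66 55 36; K' ⊕ opad = 0c 3f 5c.
Inner hash: sum = 102+85+54+169+210+51 = 671; mod 256 = 159 → 9f.
Outer hash (recomputed tag): sum = 12+63+92+159 = 326; mod 256 = 70 → 46.
Recomputed tag = 46; claimed = 84 → mismatch.

invalid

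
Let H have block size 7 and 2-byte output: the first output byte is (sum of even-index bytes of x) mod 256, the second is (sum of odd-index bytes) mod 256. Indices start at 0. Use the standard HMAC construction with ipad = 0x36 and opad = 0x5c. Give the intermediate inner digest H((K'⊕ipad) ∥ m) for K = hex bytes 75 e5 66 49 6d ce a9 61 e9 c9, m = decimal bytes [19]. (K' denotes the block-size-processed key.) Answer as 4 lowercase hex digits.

8e8f

Key hex bytes 75 e5 66 49 6d ce a9 61 e9 c9 is 10 bytes > B = 7, so hash it first: H(key) = da 26, then zero-pad to 7 bytes: K' = da 26 00 00 00 00 00.
K' ⊕ ipad = ec 10 36 36 36 36 36.
Inner input = ec 10 36 36 36 36 36 ∥ 13.
Inner hash: even-index sum = 398 mod 256 = 142; odd-index sum = 143 mod 256 = 143 → 8e 8f.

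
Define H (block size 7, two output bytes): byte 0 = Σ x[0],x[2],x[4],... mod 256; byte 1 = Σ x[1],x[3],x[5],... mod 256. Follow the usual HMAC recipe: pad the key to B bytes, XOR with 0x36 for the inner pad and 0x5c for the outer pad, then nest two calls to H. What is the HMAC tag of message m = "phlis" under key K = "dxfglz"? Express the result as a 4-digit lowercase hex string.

Key "dxfglz" = 64 78 66 67 6c 7a is 6 bytes ≤ B = 7; zero-pad to 7 bytes: K' = 64 78 66 67 6c 7a 00.
K' ⊕ ipad = 52 4e 50 51 5a 4c 36.  K' ⊕ opad = 38 24 3a 3b 30 26 5c.
Inner input = (K'⊕ipad) ∥ m = 52 4e 50 51 5a 4c 36 ∥ 70 68 6c 69 73.
Inner hash: even-index sum = 515 mod 256 = 3; odd-index sum = 570 mod 256 = 58 → 03 3a.
Outer input = (K'⊕opad) ∥ inner = 38 24 3a 3b 30 26 5c ∥ 03 3a.
Outer hash (tag): even-index sum = 312 mod 256 = 56; odd-index sum = 136 mod 256 = 136 → 38 88.

3888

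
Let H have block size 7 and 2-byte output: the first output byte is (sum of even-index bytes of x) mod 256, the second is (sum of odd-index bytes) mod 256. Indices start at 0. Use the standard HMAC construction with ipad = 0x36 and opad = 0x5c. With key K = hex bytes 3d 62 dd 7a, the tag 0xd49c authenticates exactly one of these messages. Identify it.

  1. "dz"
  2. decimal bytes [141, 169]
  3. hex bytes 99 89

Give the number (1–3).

Key hex bytes 3d 62 dd 7a is 4 bytes ≤ B = 7; zero-pad to 7 bytes: K' = 3d 62 dd 7a 00 00 00.
K' ⊕ ipad = 0b 54 eb 4c 36 36 36; K' ⊕ opad = 61 3e 81 26 5c 5c 5c.
m1: inner = H(0b 54 eb 4c 36 36 36 64 7a) = dc 3a; tag = H(61 3e 81 26 5c 5c 5c dc 3a) = d49c ← matches
m2: inner = H(0b 54 eb 4c 36 36 36 8d a9) = 0b 63; tag = H(61 3e 81 26 5c 5c 5c 0b 63) = fdcb
m3: inner = H(0b 54 eb 4c 36 36 36 99 89) = eb 6f; tag = H(61 3e 81 26 5c 5c 5c eb 6f) = 09ab

1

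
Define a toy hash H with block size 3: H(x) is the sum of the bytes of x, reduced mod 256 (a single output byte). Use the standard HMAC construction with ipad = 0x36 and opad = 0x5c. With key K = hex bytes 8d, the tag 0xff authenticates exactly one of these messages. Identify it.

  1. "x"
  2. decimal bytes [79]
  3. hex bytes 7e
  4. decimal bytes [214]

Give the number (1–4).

Key hex bytes 8d is 1 byte ≤ B = 3; zero-pad to 3 bytes: K' = 8d 00 00.
K' ⊕ ipad = bb 36 36; K' ⊕ opad = d1 5c 5c.
m1: inner = H(bb 36 36 78) = 9f; tag = H(d1 5c 5c 9f) = 28
m2: inner = H(bb 36 36 4f) = 76; tag = H(d1 5c 5c 76) = ff ← matches
m3: inner = H(bb 36 36 7e) = a5; tag = H(d1 5c 5c a5) = 2e
m4: inner = H(bb 36 36 d6) = fd; tag = H(d1 5c 5c fd) = 86

2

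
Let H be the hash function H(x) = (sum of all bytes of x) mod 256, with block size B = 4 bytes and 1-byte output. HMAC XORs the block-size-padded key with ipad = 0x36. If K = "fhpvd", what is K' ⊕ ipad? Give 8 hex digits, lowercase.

Key "fhpvd" = 66 68 70 76 64 is 5 bytes > B = 4, so hash it first: H(key) = 18, then zero-pad to 4 bytes: K' = 18 00 00 00.
XOR each byte with 0x36: 18⊕36=2e, 00⊕36=36, 00⊕36=36, 00⊕36=36.

2e363636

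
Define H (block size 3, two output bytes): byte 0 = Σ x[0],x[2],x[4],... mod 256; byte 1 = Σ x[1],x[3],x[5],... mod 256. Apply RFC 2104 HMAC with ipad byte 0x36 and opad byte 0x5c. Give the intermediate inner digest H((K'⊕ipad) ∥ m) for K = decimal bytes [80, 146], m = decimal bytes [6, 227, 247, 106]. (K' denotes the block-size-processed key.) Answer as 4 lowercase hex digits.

e9a1

Key decimal bytes [80, 146] = 50 92 is 2 bytes ≤ B = 3; zero-pad to 3 bytes: K' = 50 92 00.
K' ⊕ ipad = 66 a4 36.
Inner input = 66 a4 36 ∥ 06 e3 f7 6a.
Inner hash: even-index sum = 489 mod 256 = 233; odd-index sum = 417 mod 256 = 161 → e9 a1.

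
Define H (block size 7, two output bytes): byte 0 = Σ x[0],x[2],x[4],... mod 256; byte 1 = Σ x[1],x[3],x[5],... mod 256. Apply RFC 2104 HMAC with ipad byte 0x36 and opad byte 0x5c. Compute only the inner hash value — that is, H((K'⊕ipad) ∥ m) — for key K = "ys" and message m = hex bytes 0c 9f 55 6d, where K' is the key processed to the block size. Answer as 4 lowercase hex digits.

fd12

Key "ys" = 79 73 is 2 bytes ≤ B = 7; zero-pad to 7 bytes: K' = 79 73 00 00 00 00 00.
K' ⊕ ipad = 4f 45 36 36 36 36 36.
Inner input = 4f 45 36 36 36 36 36 ∥ 0c 9f 55 6d.
Inner hash: even-index sum = 509 mod 256 = 253; odd-index sum = 274 mod 256 = 18 → fd 12.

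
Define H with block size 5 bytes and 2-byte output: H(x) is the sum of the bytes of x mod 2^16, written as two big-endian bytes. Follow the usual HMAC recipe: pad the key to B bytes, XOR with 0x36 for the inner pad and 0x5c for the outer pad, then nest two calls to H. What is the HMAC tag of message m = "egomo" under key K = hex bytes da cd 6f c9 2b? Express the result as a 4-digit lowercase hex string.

Key hex bytes da cd 6f c9 2b is exactly B = 5 bytes: K' = da cd 6f c9 2b.
K' ⊕ ipad = ec fb 59 ff 1d.  K' ⊕ opad = 86 91 33 95 77.
Inner input = (K'⊕ipad) ∥ m = ec fb 59 ff 1d ∥ 65 67 6f 6d 6f.
Inner hash: sum = 236+251+89+255+29+101+103+111+109+111 = 1395 → 05 73.
Outer input = (K'⊕opad) ∥ inner = 86 91 33 95 77 ∥ 05 73.
Outer hash (tag): sum = 134+145+51+149+119+5+115 = 718 → 02 ce.

02ce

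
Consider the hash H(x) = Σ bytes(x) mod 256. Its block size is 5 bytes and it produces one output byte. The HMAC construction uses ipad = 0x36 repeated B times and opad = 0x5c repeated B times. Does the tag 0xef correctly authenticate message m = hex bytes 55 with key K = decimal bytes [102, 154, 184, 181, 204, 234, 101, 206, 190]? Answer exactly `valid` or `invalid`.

invalid

Key decimal bytes [102, 154, 184, 181, 204, 234, 101, 206, 190] = 66 9a b8 b5 cc ea 65 ce be is 9 bytes > B = 5, so hash it first: H(key) = 14, then zero-pad to 5 bytes: K' = 14 00 00 00 00.
K' ⊕ ipad = 22 36 36 36 36; K' ⊕ opad = 48 5c 5c 5c 5c.
Inner hash: sum = 34+54+54+54+54+85 = 335; mod 256 = 79 → 4f.
Outer hash (recomputed tag): sum = 72+92+92+92+92+79 = 519; mod 256 = 7 → 07.
Recomputed tag = 07; claimed = ef → mismatch.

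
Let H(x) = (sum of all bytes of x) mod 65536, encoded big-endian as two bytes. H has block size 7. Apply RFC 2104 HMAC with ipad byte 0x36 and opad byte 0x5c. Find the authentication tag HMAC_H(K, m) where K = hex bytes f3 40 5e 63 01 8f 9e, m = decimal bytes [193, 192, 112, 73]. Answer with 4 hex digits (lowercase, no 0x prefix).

Key hex bytes f3 40 5e 63 01 8f 9e is exactly B = 7 bytes: K' = f3 40 5e 63 01 8f 9e.
K' ⊕ ipad = c5 76 68 55 37 b9 a8.  K' ⊕ opad = af 1c 02 3f 5d d3 c2.
Inner input = (K'⊕ipad) ∥ m = c5 76 68 55 37 b9 a8 ∥ c1 c0 70 49.
Inner hash: sum = 197+118+104+85+55+185+168+193+192+112+73 = 1482 → 05 ca.
Outer input = (K'⊕opad) ∥ inner = af 1c 02 3f 5d d3 c2 ∥ 05 ca.
Outer hash (tag): sum = 175+28+2+63+93+211+194+5+202 = 973 → 03 cd.

03cd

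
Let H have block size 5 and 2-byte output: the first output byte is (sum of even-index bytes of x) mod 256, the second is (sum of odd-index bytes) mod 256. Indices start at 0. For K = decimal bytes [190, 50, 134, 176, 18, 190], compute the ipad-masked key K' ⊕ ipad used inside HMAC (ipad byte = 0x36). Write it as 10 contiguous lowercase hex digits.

6096363636

Key decimal bytes [190, 50, 134, 176, 18, 190] = be 32 86 b0 12 be is 6 bytes > B = 5, so hash it first: H(key) = 56 a0, then zero-pad to 5 bytes: K' = 56 a0 00 00 00.
XOR each byte with 0x36: 56⊕36=60, a0⊕36=96, 00⊕36=36, 00⊕36=36, 00⊕36=36.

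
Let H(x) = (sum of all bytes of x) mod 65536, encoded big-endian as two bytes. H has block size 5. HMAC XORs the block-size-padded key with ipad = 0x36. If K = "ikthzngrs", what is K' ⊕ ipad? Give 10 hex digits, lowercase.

35d2363636

Key "ikthzngrs" = 69 6b 74 68 7a 6e 67 72 73 is 9 bytes > B = 5, so hash it first: H(key) = 03 e4, then zero-pad to 5 bytes: K' = 03 e4 00 00 00.
XOR each byte with 0x36: 03⊕36=35, e4⊕36=d2, 00⊕36=36, 00⊕36=36, 00⊕36=36.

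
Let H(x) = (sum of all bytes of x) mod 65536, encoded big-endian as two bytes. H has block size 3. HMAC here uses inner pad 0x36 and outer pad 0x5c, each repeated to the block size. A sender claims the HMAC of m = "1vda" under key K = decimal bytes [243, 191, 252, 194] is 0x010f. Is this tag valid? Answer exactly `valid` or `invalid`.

Key decimal bytes [243, 191, 252, 194] = f3 bf fc c2 is 4 bytes > B = 3, so hash it first: H(key) = 03 70, then zero-pad to 3 bytes: K' = 03 70 00.
K' ⊕ ipad = 35 46 36; K' ⊕ opad = 5f 2c 5c.
Inner hash: sum = 53+70+54+49+118+100+97 = 541 → 02 1d.
Outer hash (recomputed tag): sum = 95+44+92+2+29 = 262 → 01 06.
Recomputed tag = 0106; claimed = 010f → mismatch.

invalid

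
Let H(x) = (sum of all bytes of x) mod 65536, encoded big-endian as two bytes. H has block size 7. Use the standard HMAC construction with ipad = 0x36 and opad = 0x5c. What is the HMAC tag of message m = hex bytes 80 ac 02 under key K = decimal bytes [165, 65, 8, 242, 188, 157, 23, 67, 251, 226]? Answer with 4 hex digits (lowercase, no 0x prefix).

Key decimal bytes [165, 65, 8, 242, 188, 157, 23, 67, 251, 226] = a5 41 08 f2 bc 9d 17 43 fb e2 is 10 bytes > B = 7, so hash it first: H(key) = 05 70, then zero-pad to 7 bytes: K' = 05 70 00 00 00 00 00.
K' ⊕ ipad = 33 46 36 36 36 36 36.  K' ⊕ opad = 59 2c 5c 5c 5c 5c 5c.
Inner input = (K'⊕ipad) ∥ m = 33 46 36 36 36 36 36 ∥ 80 ac 02.
Inner hash: sum = 51+70+54+54+54+54+54+128+172+2 = 693 → 02 b5.
Outer input = (K'⊕opad) ∥ inner = 59 2c 5c 5c 5c 5c 5c ∥ 02 b5.
Outer hash (tag): sum = 89+44+92+92+92+92+92+2+181 = 776 → 03 08.

0308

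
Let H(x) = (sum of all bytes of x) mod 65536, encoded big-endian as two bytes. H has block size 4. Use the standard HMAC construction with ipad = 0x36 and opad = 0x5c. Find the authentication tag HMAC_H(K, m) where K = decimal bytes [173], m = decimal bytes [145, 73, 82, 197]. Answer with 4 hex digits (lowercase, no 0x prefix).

0236

Key decimal bytes [173] = ad is 1 byte ≤ B = 4; zero-pad to 4 bytes: K' = ad 00 00 00.
K' ⊕ ipad = 9b 36 36 36.  K' ⊕ opad = f1 5c 5c 5c.
Inner input = (K'⊕ipad) ∥ m = 9b 36 36 36 ∥ 91 49 52 c5.
Inner hash: sum = 155+54+54+54+145+73+82+197 = 814 → 03 2e.
Outer input = (K'⊕opad) ∥ inner = f1 5c 5c 5c ∥ 03 2e.
Outer hash (tag): sum = 241+92+92+92+3+46 = 566 → 02 36.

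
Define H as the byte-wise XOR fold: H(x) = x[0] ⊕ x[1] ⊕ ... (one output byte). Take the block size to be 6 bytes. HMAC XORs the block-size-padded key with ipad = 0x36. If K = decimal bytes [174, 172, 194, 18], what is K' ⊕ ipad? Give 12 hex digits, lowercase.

Key decimal bytes [174, 172, 194, 18] = ae ac c2 12 is 4 bytes ≤ B = 6; zero-pad to 6 bytes: K' = ae ac c2 12 00 00.
XOR each byte with 0x36: ae⊕36=98, ac⊕36=9a, c2⊕36=f4, 12⊕36=24, 00⊕36=36, 00⊕36=36.

989af4243636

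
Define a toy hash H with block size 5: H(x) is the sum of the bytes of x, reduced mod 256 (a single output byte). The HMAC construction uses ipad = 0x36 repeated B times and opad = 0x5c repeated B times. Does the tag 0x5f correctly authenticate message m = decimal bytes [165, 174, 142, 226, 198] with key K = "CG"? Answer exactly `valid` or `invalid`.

Key "CG" = 43 47 is 2 bytes ≤ B = 5; zero-pad to 5 bytes: K' = 43 47 00 00 00.
K' ⊕ ipad = 75 71 36 36 36; K' ⊕ opad = 1f 1b 5c 5c 5c.
Inner hash: sum = 117+113+54+54+54+165+174+142+226+198 = 1297; mod 256 = 17 → 11.
Outer hash (recomputed tag): sum = 31+27+92+92+92+17 = 351; mod 256 = 95 → 5f.
Recomputed tag = 5f; claimed = 5f → match.

valid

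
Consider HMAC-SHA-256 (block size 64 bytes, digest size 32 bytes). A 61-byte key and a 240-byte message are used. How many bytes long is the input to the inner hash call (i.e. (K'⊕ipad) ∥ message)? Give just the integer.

304

Key is 61 ≤ 64 bytes, zero-padded: |K'| = 64.
Inner input = (K'⊕ipad) ∥ m → 64 + 240 = 304 bytes.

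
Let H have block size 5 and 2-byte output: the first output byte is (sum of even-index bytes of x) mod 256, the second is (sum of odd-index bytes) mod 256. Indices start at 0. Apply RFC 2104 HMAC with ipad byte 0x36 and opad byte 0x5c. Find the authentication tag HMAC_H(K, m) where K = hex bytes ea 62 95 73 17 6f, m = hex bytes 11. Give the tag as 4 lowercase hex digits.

Key hex bytes ea 62 95 73 17 6f is 6 bytes > B = 5, so hash it first: H(key) = 96 44, then zero-pad to 5 bytes: K' = 96 44 00 00 00.
K' ⊕ ipad = a0 72 36 36 36.  K' ⊕ opad = ca 18 5c 5c 5c.
Inner input = (K'⊕ipad) ∥ m = a0 72 36 36 36 ∥ 11.
Inner hash: even-index sum = 268 mod 256 = 12; odd-index sum = 185 mod 256 = 185 → 0c b9.
Outer input = (K'⊕opad) ∥ inner = ca 18 5c 5c 5c ∥ 0c b9.
Outer hash (tag): even-index sum = 571 mod 256 = 59; odd-index sum = 128 mod 256 = 128 → 3b 80.

3b80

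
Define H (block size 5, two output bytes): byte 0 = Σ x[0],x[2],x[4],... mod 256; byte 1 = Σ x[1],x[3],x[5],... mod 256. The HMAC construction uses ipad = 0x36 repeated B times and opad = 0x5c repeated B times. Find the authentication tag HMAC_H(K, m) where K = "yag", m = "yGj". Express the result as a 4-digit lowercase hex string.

Key "yag" = 79 61 67 is 3 bytes ≤ B = 5; zero-pad to 5 bytes: K' = 79 61 67 00 00.
K' ⊕ ipad = 4f 57 51 36 36.  K' ⊕ opad = 25 3d 3b 5c 5c.
Inner input = (K'⊕ipad) ∥ m = 4f 57 51 36 36 ∥ 79 47 6a.
Inner hash: even-index sum = 285 mod 256 = 29; odd-index sum = 368 mod 256 = 112 → 1d 70.
Outer input = (K'⊕opad) ∥ inner = 25 3d 3b 5c 5c ∥ 1d 70.
Outer hash (tag): even-index sum = 300 mod 256 = 44; odd-index sum = 182 mod 256 = 182 → 2c b6.

2cb6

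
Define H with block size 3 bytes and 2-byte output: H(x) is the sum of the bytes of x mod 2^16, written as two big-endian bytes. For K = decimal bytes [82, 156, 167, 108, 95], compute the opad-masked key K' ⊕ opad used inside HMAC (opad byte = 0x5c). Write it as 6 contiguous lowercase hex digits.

5e3c5c

Key decimal bytes [82, 156, 167, 108, 95] = 52 9c a7 6c 5f is 5 bytes > B = 3, so hash it first: H(key) = 02 60, then zero-pad to 3 bytes: K' = 02 60 00.
XOR each byte with 0x5c: 02⊕5c=5e, 60⊕5c=3c, 00⊕5c=5c.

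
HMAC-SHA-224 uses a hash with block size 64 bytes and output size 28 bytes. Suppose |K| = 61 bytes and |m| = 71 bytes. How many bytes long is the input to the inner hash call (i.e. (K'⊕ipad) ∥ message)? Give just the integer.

Key is 61 ≤ 64 bytes, zero-padded: |K'| = 64.
Inner input = (K'⊕ipad) ∥ m → 64 + 71 = 135 bytes.

135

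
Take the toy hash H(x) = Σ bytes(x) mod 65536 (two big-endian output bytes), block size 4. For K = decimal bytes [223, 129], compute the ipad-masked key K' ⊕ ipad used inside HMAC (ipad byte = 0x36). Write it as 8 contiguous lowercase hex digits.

e9b73636

Key decimal bytes [223, 129] = df 81 is 2 bytes ≤ B = 4; zero-pad to 4 bytes: K' = df 81 00 00.
XOR each byte with 0x36: df⊕36=e9, 81⊕36=b7, 00⊕36=36, 00⊕36=36.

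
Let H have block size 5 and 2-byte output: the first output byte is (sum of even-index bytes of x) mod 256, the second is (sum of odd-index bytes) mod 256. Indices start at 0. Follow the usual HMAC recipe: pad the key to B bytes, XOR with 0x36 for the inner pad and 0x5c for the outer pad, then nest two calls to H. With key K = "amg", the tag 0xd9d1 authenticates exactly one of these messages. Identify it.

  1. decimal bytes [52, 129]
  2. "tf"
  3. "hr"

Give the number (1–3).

Key "amg" = 61 6d 67 is 3 bytes ≤ B = 5; zero-pad to 5 bytes: K' = 61 6d 67 00 00.
K' ⊕ ipad = 57 5b 51 36 36; K' ⊕ opad = 3d 31 3b 5c 5c.
m1: inner = H(57 5b 51 36 36 34 81) = 5f c5; tag = H(3d 31 3b 5c 5c 5f c5) = 99ec
m2: inner = H(57 5b 51 36 36 74 66) = 44 05; tag = H(3d 31 3b 5c 5c 44 05) = d9d1 ← matches
m3: inner = H(57 5b 51 36 36 68 72) = 50 f9; tag = H(3d 31 3b 5c 5c 50 f9) = cddd

2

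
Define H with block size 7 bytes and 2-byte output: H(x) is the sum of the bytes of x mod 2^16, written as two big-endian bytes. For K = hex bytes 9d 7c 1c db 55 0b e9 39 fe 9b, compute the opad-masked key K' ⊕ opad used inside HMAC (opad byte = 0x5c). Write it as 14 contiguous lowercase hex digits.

59775c5c5c5c5c

Key hex bytes 9d 7c 1c db 55 0b e9 39 fe 9b is 10 bytes > B = 7, so hash it first: H(key) = 05 2b, then zero-pad to 7 bytes: K' = 05 2b 00 00 00 00 00.
XOR each byte with 0x5c: 05⊕5c=59, 2b⊕5c=77, 00⊕5c=5c, 00⊕5c=5c, 00⊕5c=5c, 00⊕5c=5c, 00⊕5c=5c.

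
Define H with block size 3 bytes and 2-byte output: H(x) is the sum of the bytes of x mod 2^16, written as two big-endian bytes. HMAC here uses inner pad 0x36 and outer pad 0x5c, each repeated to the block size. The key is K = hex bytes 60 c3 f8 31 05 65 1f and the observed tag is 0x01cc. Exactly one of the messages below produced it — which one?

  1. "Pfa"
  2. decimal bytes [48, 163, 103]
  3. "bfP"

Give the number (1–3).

2

Key hex bytes 60 c3 f8 31 05 65 1f is 7 bytes > B = 3, so hash it first: H(key) = 02 d5, then zero-pad to 3 bytes: K' = 02 d5 00.
K' ⊕ ipad = 34 e3 36; K' ⊕ opad = 5e 89 5c.
m1: inner = H(34 e3 36 50 66 61) = 02 64; tag = H(5e 89 5c 02 64) = 01a9
m2: inner = H(34 e3 36 30 a3 67) = 02 87; tag = H(5e 89 5c 02 87) = 01cc ← matches
m3: inner = H(34 e3 36 62 66 50) = 02 65; tag = H(5e 89 5c 02 65) = 01aa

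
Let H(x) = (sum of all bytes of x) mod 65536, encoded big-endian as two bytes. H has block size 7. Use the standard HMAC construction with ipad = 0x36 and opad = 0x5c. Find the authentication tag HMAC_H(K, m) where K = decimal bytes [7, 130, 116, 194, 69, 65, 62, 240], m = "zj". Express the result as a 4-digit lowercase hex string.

02c8

Key decimal bytes [7, 130, 116, 194, 69, 65, 62, 240] = 07 82 74 c2 45 41 3e f0 is 8 bytes > B = 7, so hash it first: H(key) = 03 73, then zero-pad to 7 bytes: K' = 03 73 00 00 00 00 00.
K' ⊕ ipad = 35 45 36 36 36 36 36.  K' ⊕ opad = 5f 2f 5c 5c 5c 5c 5c.
Inner input = (K'⊕ipad) ∥ m = 35 45 36 36 36 36 36 ∥ 7a 6a.
Inner hash: sum = 53+69+54+54+54+54+54+122+106 = 620 → 02 6c.
Outer input = (K'⊕opad) ∥ inner = 5f 2f 5c 5c 5c 5c 5c ∥ 02 6c.
Outer hash (tag): sum = 95+47+92+92+92+92+92+2+108 = 712 → 02 c8.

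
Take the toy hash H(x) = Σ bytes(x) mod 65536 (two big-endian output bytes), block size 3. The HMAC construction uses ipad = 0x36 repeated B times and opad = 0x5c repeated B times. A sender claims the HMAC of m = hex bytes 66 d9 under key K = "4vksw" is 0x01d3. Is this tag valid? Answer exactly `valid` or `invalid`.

Key "4vksw" = 34 76 6b 73 77 is 5 bytes > B = 3, so hash it first: H(key) = 01 ff, then zero-pad to 3 bytes: K' = 01 ff 00.
K' ⊕ ipad = 37 c9 36; K' ⊕ opad = 5d a3 5c.
Inner hash: sum = 55+201+54+102+217 = 629 → 02 75.
Outer hash (recomputed tag): sum = 93+163+92+2+117 = 467 → 01 d3.
Recomputed tag = 01d3; claimed = 01d3 → match.

valid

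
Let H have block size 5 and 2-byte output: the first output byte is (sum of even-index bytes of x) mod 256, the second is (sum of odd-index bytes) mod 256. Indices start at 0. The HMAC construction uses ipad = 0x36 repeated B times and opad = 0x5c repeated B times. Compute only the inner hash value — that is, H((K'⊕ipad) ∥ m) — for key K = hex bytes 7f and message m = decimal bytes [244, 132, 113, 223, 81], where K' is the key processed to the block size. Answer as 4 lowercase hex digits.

Key hex bytes 7f is 1 byte ≤ B = 5; zero-pad to 5 bytes: K' = 7f 00 00 00 00.
K' ⊕ ipad = 49 36 36 36 36.
Inner input = 49 36 36 36 36 ∥ f4 84 71 df 51.
Inner hash: even-index sum = 536 mod 256 = 24; odd-index sum = 546 mod 256 = 34 → 18 22.

1822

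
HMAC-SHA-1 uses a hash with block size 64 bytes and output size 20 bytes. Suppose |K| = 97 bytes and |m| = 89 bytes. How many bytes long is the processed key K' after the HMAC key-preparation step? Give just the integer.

64

Key is 97 > 64 bytes, so it is hashed to 20 bytes then zero-padded to 64: |K'| = 64.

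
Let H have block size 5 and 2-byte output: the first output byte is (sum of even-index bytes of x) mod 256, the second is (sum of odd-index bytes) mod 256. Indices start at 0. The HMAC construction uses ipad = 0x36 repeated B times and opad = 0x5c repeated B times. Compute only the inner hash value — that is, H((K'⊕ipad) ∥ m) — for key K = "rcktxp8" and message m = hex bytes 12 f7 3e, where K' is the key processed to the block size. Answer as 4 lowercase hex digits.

1ef7

Key "rcktxp8" = 72 63 6b 74 78 70 38 is 7 bytes > B = 5, so hash it first: H(key) = 8d 47, then zero-pad to 5 bytes: K' = 8d 47 00 00 00.
K' ⊕ ipad = bb 71 36 36 36.
Inner input = bb 71 36 36 36 ∥ 12 f7 3e.
Inner hash: even-index sum = 542 mod 256 = 30; odd-index sum = 247 mod 256 = 247 → 1e f7.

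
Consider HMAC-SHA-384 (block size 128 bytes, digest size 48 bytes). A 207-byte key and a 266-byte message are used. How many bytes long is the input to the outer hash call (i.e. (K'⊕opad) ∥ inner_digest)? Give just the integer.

Key is 207 > 128 bytes, so it is hashed to 48 bytes then zero-padded to 128: |K'| = 128.
Outer input = (K'⊕opad) ∥ H(inner) → 128 + 48 = 176 bytes.

176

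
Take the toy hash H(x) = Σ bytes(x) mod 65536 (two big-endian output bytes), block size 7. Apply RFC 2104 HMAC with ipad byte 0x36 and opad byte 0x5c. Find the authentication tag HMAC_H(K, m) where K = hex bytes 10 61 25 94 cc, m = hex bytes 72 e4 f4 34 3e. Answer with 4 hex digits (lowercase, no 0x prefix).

036b

Key hex bytes 10 61 25 94 cc is 5 bytes ≤ B = 7; zero-pad to 7 bytes: K' = 10 61 25 94 cc 00 00.
K' ⊕ ipad = 26 57 13 a2 fa 36 36.  K' ⊕ opad = 4c 3d 79 c8 90 5c 5c.
Inner input = (K'⊕ipad) ∥ m = 26 57 13 a2 fa 36 36 ∥ 72 e4 f4 34 3e.
Inner hash: sum = 38+87+19+162+250+54+54+114+228+244+52+62 = 1364 → 05 54.
Outer input = (K'⊕opad) ∥ inner = 4c 3d 79 c8 90 5c 5c ∥ 05 54.
Outer hash (tag): sum = 76+61+121+200+144+92+92+5+84 = 875 → 03 6b.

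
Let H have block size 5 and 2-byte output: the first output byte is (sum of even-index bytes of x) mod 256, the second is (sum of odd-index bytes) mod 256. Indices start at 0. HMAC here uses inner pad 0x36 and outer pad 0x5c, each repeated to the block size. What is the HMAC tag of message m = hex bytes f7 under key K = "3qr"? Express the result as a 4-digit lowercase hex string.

6d08

Key "3qr" = 33 71 72 is 3 bytes ≤ B = 5; zero-pad to 5 bytes: K' = 33 71 72 00 00.
K' ⊕ ipad = 05 47 44 36 36.  K' ⊕ opad = 6f 2d 2e 5c 5c.
Inner input = (K'⊕ipad) ∥ m = 05 47 44 36 36 ∥ f7.
Inner hash: even-index sum = 127 mod 256 = 127; odd-index sum = 372 mod 256 = 116 → 7f 74.
Outer input = (K'⊕opad) ∥ inner = 6f 2d 2e 5c 5c ∥ 7f 74.
Outer hash (tag): even-index sum = 365 mod 256 = 109; odd-index sum = 264 mod 256 = 8 → 6d 08.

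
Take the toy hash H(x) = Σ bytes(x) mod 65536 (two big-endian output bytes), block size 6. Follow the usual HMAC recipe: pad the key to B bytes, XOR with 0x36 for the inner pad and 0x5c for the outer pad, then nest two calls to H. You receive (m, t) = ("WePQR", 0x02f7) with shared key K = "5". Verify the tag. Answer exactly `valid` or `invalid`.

Key "5" = 35 is 1 byte ≤ B = 6; zero-pad to 6 bytes: K' = 35 00 00 00 00 00.
K' ⊕ ipad = 03 36 36 36 36 36; K' ⊕ opad = 69 5c 5c 5c 5c 5c.
Inner hash: sum = 3+54+54+54+54+54+87+101+80+81+82 = 704 → 02 c0.
Outer hash (recomputed tag): sum = 105+92+92+92+92+92+2+192 = 759 → 02 f7.
Recomputed tag = 02f7; claimed = 02f7 → match.

valid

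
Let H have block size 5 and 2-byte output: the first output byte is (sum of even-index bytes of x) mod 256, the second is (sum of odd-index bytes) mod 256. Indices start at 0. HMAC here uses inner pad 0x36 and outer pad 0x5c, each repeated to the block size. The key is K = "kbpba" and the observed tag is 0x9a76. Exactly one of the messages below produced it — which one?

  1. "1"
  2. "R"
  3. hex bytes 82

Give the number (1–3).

Key "kbpba" = 6b 62 70 62 61 is exactly B = 5 bytes: K' = 6b 62 70 62 61.
K' ⊕ ipad = 5d 54 46 54 57; K' ⊕ opad = 37 3e 2c 3e 3d.
m1: inner = H(5d 54 46 54 57 31) = fa d9; tag = H(37 3e 2c 3e 3d fa d9) = 7976
m2: inner = H(5d 54 46 54 57 52) = fa fa; tag = H(37 3e 2c 3e 3d fa fa) = 9a76 ← matches
m3: inner = H(5d 54 46 54 57 82) = fa 2a; tag = H(37 3e 2c 3e 3d fa 2a) = ca76

2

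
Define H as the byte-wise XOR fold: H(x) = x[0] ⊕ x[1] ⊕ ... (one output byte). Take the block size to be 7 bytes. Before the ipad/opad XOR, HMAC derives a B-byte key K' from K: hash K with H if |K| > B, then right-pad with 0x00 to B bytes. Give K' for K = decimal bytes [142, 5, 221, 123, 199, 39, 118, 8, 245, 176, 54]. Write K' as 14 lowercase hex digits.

c0000000000000

|K| = 11 > B = 7, so first hash the key.
H(K): XOR 8e⊕05⊕dd⊕7b⊕c7⊕27⊕76⊕08⊕f5⊕b0⊕36 = c0.
Zero-pad H(K) = c0 to 7 bytes: K' = c0 00 00 00 00 00 00.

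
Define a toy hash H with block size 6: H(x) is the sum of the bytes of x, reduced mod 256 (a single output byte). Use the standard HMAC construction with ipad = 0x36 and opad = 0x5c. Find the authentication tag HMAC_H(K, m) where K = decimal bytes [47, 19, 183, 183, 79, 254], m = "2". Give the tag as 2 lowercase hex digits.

00

Key decimal bytes [47, 19, 183, 183, 79, 254] = 2f 13 b7 b7 4f fe is exactly B = 6 bytes: K' = 2f 13 b7 b7 4f fe.
K' ⊕ ipad = 19 25 81 81 79 c8.  K' ⊕ opad = 73 4f eb eb 13 a2.
Inner input = (K'⊕ipad) ∥ m = 19 25 81 81 79 c8 ∥ 32.
Inner hash: sum = 25+37+129+129+121+200+50 = 691; mod 256 = 179 → b3.
Outer input = (K'⊕opad) ∥ inner = 73 4f eb eb 13 a2 ∥ b3.
Outer hash (tag): sum = 115+79+235+235+19+162+179 = 1024; mod 256 = 0 → 00.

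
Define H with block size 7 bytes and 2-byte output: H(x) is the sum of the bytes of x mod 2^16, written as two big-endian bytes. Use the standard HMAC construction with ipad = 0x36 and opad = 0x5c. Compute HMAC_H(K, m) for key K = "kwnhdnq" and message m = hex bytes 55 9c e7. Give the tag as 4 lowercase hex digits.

0180

Key "kwnhdnq" = 6b 77 6e 68 64 6e 71 is exactly B = 7 bytes: K' = 6b 77 6e 68 64 6e 71.
K' ⊕ ipad = 5d 41 58 5e 52 58 47.  K' ⊕ opad = 37 2b 32 34 38 32 2d.
Inner input = (K'⊕ipad) ∥ m = 5d 41 58 5e 52 58 47 ∥ 55 9c e7.
Inner hash: sum = 93+65+88+94+82+88+71+85+156+231 = 1053 → 04 1d.
Outer input = (K'⊕opad) ∥ inner = 37 2b 32 34 38 32 2d ∥ 04 1d.
Outer hash (tag): sum = 55+43+50+52+56+50+45+4+29 = 384 → 01 80.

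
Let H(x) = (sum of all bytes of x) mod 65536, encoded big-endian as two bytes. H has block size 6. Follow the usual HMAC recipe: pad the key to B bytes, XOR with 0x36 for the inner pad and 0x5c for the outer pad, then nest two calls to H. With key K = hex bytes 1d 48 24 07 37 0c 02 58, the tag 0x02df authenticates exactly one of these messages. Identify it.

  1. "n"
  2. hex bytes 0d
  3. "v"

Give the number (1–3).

Key hex bytes 1d 48 24 07 37 0c 02 58 is 8 bytes > B = 6, so hash it first: H(key) = 01 2d, then zero-pad to 6 bytes: K' = 01 2d 00 00 00 00.
K' ⊕ ipad = 37 1b 36 36 36 36; K' ⊕ opad = 5d 71 5c 5c 5c 5c.
m1: inner = H(37 1b 36 36 36 36 6e) = 01 98; tag = H(5d 71 5c 5c 5c 5c 01 98) = 02d7
m2: inner = H(37 1b 36 36 36 36 0d) = 01 37; tag = H(5d 71 5c 5c 5c 5c 01 37) = 0276
m3: inner = H(37 1b 36 36 36 36 76) = 01 a0; tag = H(5d 71 5c 5c 5c 5c 01 a0) = 02df ← matches

3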